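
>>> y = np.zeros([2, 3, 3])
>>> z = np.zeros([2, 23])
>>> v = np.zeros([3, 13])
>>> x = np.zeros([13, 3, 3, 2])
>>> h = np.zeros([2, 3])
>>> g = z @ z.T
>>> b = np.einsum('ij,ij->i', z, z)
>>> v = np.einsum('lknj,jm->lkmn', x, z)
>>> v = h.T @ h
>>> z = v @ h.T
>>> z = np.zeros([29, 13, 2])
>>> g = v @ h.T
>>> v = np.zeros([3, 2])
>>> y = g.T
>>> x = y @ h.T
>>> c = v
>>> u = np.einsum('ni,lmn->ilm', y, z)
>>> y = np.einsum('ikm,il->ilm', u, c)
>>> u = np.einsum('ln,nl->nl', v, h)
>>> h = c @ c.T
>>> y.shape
(3, 2, 13)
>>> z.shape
(29, 13, 2)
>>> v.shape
(3, 2)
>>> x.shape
(2, 2)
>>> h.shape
(3, 3)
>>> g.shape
(3, 2)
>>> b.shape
(2,)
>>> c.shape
(3, 2)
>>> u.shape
(2, 3)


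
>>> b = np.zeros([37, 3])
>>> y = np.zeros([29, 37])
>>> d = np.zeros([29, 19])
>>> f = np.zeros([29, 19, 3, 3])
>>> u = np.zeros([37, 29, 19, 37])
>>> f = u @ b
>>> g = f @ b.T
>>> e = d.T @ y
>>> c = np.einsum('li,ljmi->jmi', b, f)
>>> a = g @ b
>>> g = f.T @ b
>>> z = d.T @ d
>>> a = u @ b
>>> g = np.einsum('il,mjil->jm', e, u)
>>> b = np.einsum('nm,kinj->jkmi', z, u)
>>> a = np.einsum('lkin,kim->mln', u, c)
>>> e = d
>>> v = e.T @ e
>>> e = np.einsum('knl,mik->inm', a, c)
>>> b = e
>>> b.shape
(19, 37, 29)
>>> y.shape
(29, 37)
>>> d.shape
(29, 19)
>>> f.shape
(37, 29, 19, 3)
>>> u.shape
(37, 29, 19, 37)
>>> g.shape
(29, 37)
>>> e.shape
(19, 37, 29)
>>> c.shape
(29, 19, 3)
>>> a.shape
(3, 37, 37)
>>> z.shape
(19, 19)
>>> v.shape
(19, 19)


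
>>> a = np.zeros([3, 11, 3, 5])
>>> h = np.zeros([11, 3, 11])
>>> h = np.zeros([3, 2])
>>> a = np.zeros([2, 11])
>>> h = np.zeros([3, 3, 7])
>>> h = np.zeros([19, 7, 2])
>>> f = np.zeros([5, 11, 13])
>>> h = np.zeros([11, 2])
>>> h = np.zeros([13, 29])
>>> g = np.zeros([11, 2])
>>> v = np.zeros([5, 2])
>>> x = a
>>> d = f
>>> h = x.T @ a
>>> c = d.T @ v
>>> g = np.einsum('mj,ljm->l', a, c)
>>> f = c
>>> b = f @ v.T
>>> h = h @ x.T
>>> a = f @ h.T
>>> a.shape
(13, 11, 11)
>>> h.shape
(11, 2)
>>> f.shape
(13, 11, 2)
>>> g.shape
(13,)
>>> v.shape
(5, 2)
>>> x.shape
(2, 11)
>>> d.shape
(5, 11, 13)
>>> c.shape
(13, 11, 2)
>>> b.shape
(13, 11, 5)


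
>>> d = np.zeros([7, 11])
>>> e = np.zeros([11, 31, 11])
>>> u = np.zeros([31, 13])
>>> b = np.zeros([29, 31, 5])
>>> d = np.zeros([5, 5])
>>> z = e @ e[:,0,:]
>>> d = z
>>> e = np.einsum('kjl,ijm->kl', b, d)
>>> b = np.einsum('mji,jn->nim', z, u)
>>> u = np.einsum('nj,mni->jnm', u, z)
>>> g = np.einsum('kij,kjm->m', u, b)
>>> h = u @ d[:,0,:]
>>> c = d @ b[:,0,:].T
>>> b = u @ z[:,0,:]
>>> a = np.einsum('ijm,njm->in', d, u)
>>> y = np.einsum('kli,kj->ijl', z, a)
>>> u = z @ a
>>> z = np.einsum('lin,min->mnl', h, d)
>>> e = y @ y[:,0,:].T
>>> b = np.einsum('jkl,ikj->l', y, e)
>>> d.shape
(11, 31, 11)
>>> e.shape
(11, 13, 11)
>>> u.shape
(11, 31, 13)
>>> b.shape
(31,)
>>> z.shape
(11, 11, 13)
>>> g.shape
(11,)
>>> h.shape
(13, 31, 11)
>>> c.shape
(11, 31, 13)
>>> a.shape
(11, 13)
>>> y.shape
(11, 13, 31)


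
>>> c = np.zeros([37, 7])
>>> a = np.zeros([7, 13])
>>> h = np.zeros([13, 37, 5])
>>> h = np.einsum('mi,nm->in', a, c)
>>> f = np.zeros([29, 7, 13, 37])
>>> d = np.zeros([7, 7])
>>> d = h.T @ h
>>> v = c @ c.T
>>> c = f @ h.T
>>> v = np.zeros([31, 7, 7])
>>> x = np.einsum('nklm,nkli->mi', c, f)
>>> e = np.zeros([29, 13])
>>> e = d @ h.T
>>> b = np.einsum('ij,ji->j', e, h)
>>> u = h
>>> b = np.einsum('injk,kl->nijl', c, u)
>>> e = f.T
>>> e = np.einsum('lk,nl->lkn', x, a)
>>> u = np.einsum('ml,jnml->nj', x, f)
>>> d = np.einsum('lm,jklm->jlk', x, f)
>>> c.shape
(29, 7, 13, 13)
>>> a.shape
(7, 13)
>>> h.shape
(13, 37)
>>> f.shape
(29, 7, 13, 37)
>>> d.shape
(29, 13, 7)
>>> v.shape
(31, 7, 7)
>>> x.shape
(13, 37)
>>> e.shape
(13, 37, 7)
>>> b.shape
(7, 29, 13, 37)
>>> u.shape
(7, 29)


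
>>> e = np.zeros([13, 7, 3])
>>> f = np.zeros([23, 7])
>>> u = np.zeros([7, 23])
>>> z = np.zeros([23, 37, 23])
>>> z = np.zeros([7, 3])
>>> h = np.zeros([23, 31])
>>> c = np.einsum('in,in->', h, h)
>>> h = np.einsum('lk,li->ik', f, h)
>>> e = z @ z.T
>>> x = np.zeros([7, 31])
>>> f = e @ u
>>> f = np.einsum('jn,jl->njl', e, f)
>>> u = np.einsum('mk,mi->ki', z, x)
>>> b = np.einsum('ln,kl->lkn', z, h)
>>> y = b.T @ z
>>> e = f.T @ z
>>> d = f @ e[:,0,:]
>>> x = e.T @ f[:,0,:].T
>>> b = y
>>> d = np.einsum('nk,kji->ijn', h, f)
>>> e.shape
(23, 7, 3)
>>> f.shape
(7, 7, 23)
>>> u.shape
(3, 31)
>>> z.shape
(7, 3)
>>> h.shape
(31, 7)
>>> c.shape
()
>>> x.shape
(3, 7, 7)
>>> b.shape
(3, 31, 3)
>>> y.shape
(3, 31, 3)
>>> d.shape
(23, 7, 31)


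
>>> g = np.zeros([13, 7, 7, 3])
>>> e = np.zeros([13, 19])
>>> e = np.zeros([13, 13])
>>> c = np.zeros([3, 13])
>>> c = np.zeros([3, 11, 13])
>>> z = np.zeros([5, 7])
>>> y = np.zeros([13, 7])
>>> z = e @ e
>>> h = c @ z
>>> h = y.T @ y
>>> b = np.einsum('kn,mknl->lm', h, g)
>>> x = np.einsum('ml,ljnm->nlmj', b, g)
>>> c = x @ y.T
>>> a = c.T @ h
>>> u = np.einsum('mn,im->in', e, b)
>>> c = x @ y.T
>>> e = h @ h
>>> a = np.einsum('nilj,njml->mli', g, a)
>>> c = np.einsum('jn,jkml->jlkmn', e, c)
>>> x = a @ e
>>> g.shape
(13, 7, 7, 3)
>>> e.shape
(7, 7)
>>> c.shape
(7, 13, 13, 3, 7)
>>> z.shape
(13, 13)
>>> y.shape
(13, 7)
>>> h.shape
(7, 7)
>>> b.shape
(3, 13)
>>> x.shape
(13, 7, 7)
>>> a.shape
(13, 7, 7)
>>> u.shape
(3, 13)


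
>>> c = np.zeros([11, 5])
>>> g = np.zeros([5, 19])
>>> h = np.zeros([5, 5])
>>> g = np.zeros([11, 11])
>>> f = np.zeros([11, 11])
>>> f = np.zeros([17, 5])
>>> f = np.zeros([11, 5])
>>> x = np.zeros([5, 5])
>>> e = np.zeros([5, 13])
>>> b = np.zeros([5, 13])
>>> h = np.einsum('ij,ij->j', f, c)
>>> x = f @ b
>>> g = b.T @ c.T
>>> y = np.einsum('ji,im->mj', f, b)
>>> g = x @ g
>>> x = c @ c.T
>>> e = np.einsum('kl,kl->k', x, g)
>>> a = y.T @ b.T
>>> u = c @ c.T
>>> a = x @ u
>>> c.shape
(11, 5)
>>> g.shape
(11, 11)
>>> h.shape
(5,)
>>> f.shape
(11, 5)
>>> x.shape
(11, 11)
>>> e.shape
(11,)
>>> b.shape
(5, 13)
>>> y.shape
(13, 11)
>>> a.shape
(11, 11)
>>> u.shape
(11, 11)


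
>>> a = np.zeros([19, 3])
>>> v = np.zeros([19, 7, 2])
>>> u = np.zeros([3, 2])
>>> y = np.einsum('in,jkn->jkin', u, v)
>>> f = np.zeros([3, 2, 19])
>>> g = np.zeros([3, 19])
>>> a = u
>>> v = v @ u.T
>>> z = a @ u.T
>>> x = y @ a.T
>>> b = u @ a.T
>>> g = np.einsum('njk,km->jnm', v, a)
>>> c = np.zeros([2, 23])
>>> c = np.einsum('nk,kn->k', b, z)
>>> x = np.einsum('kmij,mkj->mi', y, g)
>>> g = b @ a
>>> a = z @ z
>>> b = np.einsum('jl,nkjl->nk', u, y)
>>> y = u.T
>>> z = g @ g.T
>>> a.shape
(3, 3)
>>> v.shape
(19, 7, 3)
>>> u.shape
(3, 2)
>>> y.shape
(2, 3)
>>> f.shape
(3, 2, 19)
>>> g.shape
(3, 2)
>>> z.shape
(3, 3)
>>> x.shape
(7, 3)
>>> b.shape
(19, 7)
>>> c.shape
(3,)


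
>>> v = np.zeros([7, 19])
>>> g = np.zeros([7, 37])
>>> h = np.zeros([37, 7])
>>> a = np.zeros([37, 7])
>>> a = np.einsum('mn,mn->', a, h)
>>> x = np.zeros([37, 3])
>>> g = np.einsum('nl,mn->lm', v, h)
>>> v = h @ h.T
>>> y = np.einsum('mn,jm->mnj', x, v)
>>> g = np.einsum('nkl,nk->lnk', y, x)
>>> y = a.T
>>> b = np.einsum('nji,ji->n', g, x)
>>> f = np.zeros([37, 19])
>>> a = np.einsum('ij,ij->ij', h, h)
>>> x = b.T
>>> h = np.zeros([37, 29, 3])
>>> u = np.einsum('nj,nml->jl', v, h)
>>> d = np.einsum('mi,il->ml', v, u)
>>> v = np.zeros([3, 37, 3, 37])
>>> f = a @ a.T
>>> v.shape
(3, 37, 3, 37)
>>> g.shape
(37, 37, 3)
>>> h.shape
(37, 29, 3)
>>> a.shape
(37, 7)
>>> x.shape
(37,)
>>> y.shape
()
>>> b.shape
(37,)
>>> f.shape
(37, 37)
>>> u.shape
(37, 3)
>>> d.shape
(37, 3)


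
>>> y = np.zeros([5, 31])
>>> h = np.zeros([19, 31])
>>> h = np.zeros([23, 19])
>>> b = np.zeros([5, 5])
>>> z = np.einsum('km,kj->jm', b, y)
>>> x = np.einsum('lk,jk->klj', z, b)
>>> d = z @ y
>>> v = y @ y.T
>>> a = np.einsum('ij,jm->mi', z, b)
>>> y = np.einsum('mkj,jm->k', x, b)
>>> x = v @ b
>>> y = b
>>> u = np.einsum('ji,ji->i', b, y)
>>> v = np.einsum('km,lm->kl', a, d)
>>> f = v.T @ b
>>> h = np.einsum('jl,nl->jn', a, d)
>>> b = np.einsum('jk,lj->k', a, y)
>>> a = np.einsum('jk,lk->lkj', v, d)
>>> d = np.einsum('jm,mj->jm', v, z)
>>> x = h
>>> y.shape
(5, 5)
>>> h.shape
(5, 31)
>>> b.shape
(31,)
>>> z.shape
(31, 5)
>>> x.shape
(5, 31)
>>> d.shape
(5, 31)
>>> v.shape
(5, 31)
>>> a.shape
(31, 31, 5)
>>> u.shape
(5,)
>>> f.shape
(31, 5)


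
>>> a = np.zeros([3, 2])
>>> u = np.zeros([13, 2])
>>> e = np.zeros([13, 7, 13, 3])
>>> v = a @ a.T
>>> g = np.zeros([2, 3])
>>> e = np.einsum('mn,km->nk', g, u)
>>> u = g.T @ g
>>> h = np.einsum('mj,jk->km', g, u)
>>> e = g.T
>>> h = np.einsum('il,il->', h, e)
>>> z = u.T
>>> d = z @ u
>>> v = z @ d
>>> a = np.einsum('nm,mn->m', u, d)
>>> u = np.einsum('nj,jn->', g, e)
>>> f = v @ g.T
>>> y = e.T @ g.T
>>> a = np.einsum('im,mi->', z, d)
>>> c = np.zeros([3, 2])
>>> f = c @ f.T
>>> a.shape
()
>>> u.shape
()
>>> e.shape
(3, 2)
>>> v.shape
(3, 3)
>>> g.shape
(2, 3)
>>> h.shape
()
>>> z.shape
(3, 3)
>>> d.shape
(3, 3)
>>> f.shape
(3, 3)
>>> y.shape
(2, 2)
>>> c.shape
(3, 2)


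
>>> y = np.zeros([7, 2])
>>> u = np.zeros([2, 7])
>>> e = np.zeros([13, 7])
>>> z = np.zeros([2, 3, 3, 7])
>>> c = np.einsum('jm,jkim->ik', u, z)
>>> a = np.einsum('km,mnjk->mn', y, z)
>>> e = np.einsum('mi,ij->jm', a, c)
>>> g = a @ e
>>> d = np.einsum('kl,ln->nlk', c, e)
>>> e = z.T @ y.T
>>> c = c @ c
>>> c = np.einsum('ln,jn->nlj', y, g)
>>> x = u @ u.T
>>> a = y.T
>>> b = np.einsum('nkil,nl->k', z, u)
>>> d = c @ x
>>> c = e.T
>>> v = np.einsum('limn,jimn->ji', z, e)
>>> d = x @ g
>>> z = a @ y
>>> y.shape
(7, 2)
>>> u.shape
(2, 7)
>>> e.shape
(7, 3, 3, 7)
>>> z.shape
(2, 2)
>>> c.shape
(7, 3, 3, 7)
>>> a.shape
(2, 7)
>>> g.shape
(2, 2)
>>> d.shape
(2, 2)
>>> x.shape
(2, 2)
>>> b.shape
(3,)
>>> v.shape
(7, 3)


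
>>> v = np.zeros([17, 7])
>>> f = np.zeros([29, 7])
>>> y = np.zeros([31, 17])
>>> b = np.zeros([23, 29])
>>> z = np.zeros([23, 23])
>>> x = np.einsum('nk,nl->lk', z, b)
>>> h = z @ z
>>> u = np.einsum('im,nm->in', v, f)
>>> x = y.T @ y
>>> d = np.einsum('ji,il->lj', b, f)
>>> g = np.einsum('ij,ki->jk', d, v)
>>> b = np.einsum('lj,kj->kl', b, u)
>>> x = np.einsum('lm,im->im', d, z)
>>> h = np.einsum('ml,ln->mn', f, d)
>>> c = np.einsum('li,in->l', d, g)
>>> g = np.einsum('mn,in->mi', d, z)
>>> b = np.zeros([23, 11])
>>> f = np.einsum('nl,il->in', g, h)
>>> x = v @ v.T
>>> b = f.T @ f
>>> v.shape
(17, 7)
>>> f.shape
(29, 7)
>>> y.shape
(31, 17)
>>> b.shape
(7, 7)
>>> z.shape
(23, 23)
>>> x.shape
(17, 17)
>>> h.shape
(29, 23)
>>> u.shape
(17, 29)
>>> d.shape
(7, 23)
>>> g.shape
(7, 23)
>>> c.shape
(7,)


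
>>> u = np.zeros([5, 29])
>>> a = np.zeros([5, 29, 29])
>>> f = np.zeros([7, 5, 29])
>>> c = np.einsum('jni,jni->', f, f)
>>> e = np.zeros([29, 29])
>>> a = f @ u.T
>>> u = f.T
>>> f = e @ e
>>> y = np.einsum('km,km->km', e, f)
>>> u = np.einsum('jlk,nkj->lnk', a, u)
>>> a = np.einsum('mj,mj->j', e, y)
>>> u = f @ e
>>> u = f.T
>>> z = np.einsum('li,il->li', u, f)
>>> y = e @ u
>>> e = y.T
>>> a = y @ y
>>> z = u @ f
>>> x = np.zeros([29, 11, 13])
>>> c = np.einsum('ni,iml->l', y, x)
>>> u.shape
(29, 29)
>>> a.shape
(29, 29)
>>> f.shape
(29, 29)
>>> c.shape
(13,)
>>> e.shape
(29, 29)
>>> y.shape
(29, 29)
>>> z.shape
(29, 29)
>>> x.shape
(29, 11, 13)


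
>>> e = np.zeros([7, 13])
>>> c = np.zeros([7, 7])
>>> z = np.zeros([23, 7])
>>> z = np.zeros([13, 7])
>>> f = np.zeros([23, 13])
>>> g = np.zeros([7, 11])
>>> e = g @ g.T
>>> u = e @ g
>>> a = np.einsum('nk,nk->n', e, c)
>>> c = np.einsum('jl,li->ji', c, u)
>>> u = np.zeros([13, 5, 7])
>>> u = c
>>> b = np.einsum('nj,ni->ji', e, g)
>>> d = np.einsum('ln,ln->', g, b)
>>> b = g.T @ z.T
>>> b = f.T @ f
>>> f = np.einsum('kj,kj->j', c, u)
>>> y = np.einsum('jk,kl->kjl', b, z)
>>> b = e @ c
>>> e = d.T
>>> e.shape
()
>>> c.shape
(7, 11)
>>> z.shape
(13, 7)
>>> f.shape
(11,)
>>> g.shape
(7, 11)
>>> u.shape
(7, 11)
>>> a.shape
(7,)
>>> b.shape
(7, 11)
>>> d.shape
()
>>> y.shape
(13, 13, 7)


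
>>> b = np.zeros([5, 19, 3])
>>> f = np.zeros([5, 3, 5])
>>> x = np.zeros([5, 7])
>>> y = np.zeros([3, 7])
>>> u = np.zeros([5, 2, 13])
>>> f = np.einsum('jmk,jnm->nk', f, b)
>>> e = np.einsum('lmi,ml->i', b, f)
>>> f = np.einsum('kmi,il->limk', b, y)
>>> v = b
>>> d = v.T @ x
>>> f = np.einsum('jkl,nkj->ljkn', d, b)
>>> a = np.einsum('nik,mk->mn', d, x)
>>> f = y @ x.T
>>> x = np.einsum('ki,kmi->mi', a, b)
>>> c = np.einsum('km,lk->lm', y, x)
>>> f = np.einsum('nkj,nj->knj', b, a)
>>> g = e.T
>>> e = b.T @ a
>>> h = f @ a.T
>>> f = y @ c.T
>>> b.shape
(5, 19, 3)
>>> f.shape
(3, 19)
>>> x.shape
(19, 3)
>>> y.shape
(3, 7)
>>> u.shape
(5, 2, 13)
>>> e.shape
(3, 19, 3)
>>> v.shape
(5, 19, 3)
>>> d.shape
(3, 19, 7)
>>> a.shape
(5, 3)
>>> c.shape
(19, 7)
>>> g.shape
(3,)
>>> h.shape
(19, 5, 5)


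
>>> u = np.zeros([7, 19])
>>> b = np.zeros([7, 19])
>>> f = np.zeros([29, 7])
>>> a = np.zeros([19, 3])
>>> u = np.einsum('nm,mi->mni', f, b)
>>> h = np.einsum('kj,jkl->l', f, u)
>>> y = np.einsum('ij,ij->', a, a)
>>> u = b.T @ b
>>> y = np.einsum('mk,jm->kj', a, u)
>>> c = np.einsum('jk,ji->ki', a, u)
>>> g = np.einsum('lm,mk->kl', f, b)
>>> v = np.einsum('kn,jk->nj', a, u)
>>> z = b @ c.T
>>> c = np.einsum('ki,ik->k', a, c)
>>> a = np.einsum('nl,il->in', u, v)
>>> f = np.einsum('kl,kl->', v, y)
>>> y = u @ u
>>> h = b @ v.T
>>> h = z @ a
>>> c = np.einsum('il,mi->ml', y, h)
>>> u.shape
(19, 19)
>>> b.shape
(7, 19)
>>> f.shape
()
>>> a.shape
(3, 19)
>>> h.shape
(7, 19)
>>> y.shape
(19, 19)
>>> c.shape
(7, 19)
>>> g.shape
(19, 29)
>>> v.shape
(3, 19)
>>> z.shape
(7, 3)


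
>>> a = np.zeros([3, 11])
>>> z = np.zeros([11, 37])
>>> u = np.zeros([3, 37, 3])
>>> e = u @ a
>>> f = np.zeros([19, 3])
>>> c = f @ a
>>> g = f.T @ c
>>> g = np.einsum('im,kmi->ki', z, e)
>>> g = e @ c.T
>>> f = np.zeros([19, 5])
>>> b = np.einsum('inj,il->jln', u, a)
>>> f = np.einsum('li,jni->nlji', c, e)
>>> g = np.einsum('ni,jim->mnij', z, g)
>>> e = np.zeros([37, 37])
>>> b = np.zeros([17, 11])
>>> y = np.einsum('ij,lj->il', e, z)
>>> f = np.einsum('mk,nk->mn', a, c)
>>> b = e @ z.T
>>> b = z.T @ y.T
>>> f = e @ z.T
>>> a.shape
(3, 11)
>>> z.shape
(11, 37)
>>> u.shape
(3, 37, 3)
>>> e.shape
(37, 37)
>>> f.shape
(37, 11)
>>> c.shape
(19, 11)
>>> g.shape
(19, 11, 37, 3)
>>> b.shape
(37, 37)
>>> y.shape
(37, 11)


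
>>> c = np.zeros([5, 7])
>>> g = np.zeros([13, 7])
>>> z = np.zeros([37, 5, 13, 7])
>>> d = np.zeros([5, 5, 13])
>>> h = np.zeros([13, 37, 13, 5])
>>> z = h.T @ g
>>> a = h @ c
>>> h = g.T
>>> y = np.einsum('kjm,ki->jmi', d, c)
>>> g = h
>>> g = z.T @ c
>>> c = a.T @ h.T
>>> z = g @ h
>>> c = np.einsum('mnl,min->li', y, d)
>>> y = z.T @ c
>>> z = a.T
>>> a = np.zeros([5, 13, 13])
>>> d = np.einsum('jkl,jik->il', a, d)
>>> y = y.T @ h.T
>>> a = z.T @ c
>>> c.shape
(7, 5)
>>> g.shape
(7, 37, 13, 7)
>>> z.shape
(7, 13, 37, 13)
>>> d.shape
(5, 13)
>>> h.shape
(7, 13)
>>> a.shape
(13, 37, 13, 5)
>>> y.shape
(5, 37, 13, 7)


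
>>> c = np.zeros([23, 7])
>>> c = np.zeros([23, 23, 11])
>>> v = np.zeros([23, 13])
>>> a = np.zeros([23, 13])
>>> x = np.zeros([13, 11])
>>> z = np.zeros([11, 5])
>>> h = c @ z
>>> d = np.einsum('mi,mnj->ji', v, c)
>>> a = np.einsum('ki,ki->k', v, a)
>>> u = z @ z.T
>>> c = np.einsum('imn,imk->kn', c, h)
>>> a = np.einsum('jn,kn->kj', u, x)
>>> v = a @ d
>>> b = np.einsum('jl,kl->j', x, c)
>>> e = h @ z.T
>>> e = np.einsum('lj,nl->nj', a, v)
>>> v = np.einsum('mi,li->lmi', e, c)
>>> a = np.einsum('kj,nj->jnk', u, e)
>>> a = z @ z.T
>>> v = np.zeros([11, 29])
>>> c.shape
(5, 11)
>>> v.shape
(11, 29)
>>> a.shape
(11, 11)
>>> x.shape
(13, 11)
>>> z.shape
(11, 5)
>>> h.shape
(23, 23, 5)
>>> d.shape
(11, 13)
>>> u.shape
(11, 11)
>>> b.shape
(13,)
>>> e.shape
(13, 11)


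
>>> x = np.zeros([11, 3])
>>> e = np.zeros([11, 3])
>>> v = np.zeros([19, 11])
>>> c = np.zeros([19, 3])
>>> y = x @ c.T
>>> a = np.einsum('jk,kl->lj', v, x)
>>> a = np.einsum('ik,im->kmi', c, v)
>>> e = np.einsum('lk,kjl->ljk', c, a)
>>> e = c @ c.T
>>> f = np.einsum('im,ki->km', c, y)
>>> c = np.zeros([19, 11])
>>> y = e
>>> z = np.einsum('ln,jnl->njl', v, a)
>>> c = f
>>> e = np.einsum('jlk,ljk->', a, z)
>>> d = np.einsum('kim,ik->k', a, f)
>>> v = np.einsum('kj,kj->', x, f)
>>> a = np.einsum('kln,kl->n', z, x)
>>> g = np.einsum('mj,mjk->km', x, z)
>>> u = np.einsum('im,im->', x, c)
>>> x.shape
(11, 3)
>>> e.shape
()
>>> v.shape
()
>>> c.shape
(11, 3)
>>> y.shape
(19, 19)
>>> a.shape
(19,)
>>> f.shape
(11, 3)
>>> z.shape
(11, 3, 19)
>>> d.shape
(3,)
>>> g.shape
(19, 11)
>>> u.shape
()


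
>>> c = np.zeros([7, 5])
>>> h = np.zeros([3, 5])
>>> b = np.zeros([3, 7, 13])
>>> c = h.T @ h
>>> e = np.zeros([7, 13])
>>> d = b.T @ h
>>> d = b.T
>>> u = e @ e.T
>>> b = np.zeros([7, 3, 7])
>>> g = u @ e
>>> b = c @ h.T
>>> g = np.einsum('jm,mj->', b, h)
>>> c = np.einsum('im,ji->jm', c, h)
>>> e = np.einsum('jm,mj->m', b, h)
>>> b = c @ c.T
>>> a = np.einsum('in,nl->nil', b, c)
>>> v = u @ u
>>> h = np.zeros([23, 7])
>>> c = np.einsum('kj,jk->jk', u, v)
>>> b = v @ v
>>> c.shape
(7, 7)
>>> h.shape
(23, 7)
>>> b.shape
(7, 7)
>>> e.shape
(3,)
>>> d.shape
(13, 7, 3)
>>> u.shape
(7, 7)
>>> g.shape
()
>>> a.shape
(3, 3, 5)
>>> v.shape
(7, 7)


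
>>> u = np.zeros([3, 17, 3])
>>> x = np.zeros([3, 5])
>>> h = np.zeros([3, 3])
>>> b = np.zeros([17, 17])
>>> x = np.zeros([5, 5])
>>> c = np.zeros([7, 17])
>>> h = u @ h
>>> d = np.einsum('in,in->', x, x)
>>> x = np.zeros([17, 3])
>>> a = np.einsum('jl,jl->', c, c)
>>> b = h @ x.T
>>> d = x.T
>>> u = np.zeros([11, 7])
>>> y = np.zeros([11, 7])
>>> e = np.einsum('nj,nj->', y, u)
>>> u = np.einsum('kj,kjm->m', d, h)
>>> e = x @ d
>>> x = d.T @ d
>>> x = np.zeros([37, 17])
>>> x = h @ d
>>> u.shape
(3,)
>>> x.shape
(3, 17, 17)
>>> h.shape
(3, 17, 3)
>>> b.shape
(3, 17, 17)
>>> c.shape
(7, 17)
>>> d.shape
(3, 17)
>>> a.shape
()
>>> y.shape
(11, 7)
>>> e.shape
(17, 17)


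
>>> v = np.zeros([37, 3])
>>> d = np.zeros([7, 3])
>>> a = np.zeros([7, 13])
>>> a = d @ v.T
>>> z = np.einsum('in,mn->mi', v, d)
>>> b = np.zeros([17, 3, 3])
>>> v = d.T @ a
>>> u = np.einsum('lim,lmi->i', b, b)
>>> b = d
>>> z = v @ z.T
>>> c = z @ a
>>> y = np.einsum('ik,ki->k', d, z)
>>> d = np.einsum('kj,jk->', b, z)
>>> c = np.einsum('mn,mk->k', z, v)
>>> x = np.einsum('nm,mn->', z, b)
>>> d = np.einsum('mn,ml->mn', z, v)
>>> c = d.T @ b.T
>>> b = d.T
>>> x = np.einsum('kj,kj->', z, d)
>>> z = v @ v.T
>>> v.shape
(3, 37)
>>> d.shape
(3, 7)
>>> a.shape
(7, 37)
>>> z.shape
(3, 3)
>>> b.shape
(7, 3)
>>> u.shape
(3,)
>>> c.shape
(7, 7)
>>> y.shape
(3,)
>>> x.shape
()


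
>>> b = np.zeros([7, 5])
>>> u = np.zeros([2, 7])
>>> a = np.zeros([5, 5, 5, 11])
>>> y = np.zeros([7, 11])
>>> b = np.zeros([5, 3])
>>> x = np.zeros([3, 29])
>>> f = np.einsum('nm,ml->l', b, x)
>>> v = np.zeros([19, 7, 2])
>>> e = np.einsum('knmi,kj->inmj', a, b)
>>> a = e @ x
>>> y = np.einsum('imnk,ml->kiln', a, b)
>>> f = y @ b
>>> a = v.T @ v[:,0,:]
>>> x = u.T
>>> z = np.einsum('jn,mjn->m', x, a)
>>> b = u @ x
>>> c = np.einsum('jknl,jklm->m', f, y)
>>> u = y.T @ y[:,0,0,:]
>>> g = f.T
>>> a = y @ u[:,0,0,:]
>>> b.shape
(2, 2)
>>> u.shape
(5, 3, 11, 5)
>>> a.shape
(29, 11, 3, 5)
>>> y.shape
(29, 11, 3, 5)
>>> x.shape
(7, 2)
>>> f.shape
(29, 11, 3, 3)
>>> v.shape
(19, 7, 2)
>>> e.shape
(11, 5, 5, 3)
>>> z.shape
(2,)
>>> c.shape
(5,)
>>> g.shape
(3, 3, 11, 29)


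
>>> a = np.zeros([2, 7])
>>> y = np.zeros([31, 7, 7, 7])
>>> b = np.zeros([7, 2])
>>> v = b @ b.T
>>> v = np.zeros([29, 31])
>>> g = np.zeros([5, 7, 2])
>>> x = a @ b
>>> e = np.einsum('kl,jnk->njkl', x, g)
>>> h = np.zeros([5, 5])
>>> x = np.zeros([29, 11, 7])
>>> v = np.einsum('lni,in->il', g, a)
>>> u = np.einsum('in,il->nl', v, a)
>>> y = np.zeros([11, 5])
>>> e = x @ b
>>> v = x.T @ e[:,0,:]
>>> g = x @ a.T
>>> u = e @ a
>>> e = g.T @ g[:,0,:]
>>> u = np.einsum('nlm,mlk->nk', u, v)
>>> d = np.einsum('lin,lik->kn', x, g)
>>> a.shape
(2, 7)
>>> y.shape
(11, 5)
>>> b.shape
(7, 2)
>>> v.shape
(7, 11, 2)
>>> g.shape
(29, 11, 2)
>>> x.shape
(29, 11, 7)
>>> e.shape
(2, 11, 2)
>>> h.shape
(5, 5)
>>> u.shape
(29, 2)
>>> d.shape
(2, 7)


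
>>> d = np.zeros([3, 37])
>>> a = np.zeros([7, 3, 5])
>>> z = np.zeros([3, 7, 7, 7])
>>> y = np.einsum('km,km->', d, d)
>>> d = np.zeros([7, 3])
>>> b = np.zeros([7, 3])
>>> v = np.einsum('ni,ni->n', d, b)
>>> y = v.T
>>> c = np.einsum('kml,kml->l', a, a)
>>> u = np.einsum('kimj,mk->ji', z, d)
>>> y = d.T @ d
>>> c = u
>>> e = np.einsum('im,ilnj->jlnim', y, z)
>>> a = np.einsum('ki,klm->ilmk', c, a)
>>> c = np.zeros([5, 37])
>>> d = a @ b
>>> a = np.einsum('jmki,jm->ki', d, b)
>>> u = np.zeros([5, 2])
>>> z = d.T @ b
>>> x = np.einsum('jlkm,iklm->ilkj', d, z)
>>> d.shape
(7, 3, 5, 3)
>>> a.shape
(5, 3)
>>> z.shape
(3, 5, 3, 3)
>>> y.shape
(3, 3)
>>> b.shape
(7, 3)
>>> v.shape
(7,)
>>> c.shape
(5, 37)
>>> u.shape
(5, 2)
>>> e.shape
(7, 7, 7, 3, 3)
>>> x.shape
(3, 3, 5, 7)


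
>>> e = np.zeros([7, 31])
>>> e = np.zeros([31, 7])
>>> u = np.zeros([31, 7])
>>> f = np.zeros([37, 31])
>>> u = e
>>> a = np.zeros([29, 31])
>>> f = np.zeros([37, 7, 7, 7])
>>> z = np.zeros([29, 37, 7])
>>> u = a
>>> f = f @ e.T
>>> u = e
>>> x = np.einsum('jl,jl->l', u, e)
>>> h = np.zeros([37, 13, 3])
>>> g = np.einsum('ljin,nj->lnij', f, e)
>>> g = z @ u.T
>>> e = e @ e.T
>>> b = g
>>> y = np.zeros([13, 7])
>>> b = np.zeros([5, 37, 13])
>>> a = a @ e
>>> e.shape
(31, 31)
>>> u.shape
(31, 7)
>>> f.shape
(37, 7, 7, 31)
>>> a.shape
(29, 31)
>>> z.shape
(29, 37, 7)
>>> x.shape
(7,)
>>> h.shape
(37, 13, 3)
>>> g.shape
(29, 37, 31)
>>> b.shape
(5, 37, 13)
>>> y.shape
(13, 7)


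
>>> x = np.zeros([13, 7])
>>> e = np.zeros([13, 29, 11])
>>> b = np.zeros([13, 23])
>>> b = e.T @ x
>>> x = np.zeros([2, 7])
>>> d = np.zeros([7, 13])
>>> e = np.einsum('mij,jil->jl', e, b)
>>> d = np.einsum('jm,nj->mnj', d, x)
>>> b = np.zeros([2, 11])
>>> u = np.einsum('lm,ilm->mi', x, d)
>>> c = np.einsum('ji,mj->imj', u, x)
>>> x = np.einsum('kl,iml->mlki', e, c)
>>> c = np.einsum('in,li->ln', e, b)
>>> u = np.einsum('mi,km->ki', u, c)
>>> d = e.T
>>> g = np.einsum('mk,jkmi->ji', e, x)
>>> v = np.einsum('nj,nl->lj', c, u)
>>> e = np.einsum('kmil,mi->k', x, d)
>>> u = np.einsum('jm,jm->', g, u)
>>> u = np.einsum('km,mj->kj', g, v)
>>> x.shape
(2, 7, 11, 13)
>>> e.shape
(2,)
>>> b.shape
(2, 11)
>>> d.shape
(7, 11)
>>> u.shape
(2, 7)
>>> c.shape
(2, 7)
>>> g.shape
(2, 13)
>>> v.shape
(13, 7)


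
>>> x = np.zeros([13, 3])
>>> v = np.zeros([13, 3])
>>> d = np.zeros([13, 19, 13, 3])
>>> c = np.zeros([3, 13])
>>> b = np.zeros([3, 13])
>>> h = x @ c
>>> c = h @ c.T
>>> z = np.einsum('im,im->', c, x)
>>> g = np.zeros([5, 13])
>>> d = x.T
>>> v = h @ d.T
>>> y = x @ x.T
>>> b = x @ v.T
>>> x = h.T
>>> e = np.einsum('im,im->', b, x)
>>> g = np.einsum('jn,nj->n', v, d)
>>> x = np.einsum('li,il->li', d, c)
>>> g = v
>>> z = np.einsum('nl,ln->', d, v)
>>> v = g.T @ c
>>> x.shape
(3, 13)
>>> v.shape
(3, 3)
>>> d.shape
(3, 13)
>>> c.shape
(13, 3)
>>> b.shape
(13, 13)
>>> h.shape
(13, 13)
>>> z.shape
()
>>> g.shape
(13, 3)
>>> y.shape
(13, 13)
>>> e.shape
()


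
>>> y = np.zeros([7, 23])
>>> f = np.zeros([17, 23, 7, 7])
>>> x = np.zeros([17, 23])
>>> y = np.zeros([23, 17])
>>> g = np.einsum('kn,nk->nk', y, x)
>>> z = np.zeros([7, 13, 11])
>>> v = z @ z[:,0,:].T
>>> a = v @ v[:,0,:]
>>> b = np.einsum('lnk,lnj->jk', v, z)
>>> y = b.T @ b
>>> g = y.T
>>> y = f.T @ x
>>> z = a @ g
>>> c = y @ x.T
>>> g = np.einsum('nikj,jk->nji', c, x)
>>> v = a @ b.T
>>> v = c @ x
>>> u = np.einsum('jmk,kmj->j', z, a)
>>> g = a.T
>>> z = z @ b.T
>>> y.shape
(7, 7, 23, 23)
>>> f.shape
(17, 23, 7, 7)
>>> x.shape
(17, 23)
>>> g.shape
(7, 13, 7)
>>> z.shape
(7, 13, 11)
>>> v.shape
(7, 7, 23, 23)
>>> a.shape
(7, 13, 7)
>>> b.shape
(11, 7)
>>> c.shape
(7, 7, 23, 17)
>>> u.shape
(7,)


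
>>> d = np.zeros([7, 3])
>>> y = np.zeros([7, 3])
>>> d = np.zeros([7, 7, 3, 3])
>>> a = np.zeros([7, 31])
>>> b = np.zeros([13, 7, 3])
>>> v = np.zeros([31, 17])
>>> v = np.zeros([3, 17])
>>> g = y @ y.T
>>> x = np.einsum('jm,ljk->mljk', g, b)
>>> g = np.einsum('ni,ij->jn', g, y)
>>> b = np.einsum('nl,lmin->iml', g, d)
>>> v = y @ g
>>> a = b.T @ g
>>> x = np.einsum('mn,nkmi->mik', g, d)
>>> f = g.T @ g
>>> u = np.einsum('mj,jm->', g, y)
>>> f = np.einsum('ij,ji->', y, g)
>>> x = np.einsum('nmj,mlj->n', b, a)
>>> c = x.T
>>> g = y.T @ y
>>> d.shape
(7, 7, 3, 3)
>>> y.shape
(7, 3)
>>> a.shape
(7, 7, 7)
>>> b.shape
(3, 7, 7)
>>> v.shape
(7, 7)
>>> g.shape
(3, 3)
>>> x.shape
(3,)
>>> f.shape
()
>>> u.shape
()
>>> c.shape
(3,)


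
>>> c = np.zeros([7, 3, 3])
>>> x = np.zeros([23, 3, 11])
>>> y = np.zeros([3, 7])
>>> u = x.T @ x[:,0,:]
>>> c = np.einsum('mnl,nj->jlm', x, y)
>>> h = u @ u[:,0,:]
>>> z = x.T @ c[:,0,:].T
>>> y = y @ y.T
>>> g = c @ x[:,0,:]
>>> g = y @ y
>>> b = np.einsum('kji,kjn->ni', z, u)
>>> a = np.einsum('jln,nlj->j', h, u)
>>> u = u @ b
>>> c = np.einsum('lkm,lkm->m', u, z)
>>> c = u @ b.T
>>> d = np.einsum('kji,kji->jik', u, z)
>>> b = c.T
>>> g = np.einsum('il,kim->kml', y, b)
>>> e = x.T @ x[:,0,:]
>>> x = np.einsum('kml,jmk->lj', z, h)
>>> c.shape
(11, 3, 11)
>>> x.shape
(7, 11)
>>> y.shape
(3, 3)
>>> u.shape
(11, 3, 7)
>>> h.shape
(11, 3, 11)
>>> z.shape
(11, 3, 7)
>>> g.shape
(11, 11, 3)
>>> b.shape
(11, 3, 11)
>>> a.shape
(11,)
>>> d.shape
(3, 7, 11)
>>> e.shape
(11, 3, 11)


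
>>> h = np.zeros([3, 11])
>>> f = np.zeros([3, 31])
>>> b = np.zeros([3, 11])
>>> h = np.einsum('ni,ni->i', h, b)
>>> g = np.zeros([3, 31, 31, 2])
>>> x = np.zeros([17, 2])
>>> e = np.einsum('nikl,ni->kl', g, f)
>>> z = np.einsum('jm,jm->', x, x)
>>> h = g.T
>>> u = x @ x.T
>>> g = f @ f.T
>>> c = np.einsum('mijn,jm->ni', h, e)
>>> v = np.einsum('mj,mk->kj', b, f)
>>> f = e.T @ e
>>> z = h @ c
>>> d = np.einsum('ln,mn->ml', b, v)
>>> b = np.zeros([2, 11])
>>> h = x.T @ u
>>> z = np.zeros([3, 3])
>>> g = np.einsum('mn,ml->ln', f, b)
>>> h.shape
(2, 17)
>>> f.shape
(2, 2)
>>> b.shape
(2, 11)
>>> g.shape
(11, 2)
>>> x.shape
(17, 2)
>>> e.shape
(31, 2)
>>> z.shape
(3, 3)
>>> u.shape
(17, 17)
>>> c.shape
(3, 31)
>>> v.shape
(31, 11)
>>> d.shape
(31, 3)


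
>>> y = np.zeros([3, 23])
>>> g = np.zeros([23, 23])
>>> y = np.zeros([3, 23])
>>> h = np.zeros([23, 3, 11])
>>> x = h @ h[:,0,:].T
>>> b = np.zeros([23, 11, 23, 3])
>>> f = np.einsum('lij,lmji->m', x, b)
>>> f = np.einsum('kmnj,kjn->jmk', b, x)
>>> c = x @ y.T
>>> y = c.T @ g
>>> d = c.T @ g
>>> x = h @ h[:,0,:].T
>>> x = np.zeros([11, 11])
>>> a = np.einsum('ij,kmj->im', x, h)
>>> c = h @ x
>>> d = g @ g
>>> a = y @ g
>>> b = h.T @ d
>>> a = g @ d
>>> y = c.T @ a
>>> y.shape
(11, 3, 23)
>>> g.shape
(23, 23)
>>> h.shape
(23, 3, 11)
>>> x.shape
(11, 11)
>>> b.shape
(11, 3, 23)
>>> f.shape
(3, 11, 23)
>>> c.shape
(23, 3, 11)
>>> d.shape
(23, 23)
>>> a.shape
(23, 23)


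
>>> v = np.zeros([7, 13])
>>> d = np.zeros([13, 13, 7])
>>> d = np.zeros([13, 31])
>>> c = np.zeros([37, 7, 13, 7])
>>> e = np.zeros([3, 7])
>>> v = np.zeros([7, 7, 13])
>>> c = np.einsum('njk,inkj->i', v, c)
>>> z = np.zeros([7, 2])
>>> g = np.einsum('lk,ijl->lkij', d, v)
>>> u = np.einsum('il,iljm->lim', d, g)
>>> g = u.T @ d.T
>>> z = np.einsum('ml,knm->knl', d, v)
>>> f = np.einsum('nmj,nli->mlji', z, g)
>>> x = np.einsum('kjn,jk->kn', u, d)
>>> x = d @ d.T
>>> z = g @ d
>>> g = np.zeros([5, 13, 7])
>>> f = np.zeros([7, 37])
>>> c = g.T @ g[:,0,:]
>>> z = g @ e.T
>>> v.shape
(7, 7, 13)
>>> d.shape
(13, 31)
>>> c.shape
(7, 13, 7)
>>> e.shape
(3, 7)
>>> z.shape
(5, 13, 3)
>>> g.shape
(5, 13, 7)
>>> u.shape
(31, 13, 7)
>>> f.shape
(7, 37)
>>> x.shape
(13, 13)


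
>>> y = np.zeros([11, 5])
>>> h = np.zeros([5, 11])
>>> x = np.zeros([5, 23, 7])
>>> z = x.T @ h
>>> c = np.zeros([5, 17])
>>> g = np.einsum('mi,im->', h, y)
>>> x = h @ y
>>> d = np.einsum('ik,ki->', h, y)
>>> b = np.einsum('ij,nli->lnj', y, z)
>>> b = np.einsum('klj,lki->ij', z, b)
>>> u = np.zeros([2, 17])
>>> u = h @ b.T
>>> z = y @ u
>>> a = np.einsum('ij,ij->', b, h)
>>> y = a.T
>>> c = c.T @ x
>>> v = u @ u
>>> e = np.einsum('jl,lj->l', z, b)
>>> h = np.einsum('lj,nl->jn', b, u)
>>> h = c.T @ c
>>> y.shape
()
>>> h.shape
(5, 5)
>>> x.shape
(5, 5)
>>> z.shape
(11, 5)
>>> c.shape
(17, 5)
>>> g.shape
()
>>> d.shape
()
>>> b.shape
(5, 11)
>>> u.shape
(5, 5)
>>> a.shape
()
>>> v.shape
(5, 5)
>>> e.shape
(5,)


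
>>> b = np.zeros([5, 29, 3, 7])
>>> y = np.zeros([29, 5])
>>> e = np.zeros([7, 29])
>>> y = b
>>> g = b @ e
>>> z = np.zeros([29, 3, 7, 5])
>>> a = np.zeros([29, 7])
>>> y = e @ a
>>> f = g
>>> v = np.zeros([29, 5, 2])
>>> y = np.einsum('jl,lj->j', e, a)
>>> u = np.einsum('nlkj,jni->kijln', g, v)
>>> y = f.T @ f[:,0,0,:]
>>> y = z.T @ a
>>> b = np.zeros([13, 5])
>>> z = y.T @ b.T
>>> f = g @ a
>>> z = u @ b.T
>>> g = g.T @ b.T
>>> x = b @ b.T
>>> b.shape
(13, 5)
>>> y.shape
(5, 7, 3, 7)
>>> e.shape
(7, 29)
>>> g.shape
(29, 3, 29, 13)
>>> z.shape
(3, 2, 29, 29, 13)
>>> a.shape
(29, 7)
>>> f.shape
(5, 29, 3, 7)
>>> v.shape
(29, 5, 2)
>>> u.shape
(3, 2, 29, 29, 5)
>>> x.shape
(13, 13)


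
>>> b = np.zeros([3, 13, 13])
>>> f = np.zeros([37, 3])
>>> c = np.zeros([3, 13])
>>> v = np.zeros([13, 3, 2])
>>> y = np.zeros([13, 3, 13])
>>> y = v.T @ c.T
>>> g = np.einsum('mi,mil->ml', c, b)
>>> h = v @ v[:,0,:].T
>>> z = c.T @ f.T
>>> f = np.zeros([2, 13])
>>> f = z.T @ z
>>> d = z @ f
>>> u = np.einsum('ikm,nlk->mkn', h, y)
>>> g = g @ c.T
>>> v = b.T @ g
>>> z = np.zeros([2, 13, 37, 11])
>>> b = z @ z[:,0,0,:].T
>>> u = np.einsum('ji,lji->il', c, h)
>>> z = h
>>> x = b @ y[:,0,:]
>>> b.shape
(2, 13, 37, 2)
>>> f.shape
(37, 37)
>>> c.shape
(3, 13)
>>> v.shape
(13, 13, 3)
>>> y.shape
(2, 3, 3)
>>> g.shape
(3, 3)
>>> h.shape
(13, 3, 13)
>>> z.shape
(13, 3, 13)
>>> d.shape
(13, 37)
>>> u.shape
(13, 13)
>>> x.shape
(2, 13, 37, 3)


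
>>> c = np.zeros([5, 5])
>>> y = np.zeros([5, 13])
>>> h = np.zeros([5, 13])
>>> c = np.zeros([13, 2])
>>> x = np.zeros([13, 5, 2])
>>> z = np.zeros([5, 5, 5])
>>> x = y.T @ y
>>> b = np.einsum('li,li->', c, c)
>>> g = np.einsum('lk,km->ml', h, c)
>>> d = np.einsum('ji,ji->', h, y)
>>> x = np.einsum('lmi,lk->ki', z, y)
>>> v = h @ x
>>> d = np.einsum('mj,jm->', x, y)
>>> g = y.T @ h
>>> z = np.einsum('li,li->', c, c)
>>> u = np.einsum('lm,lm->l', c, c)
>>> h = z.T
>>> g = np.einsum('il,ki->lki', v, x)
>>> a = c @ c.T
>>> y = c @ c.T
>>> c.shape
(13, 2)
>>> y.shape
(13, 13)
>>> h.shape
()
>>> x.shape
(13, 5)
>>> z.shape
()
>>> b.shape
()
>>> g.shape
(5, 13, 5)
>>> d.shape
()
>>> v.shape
(5, 5)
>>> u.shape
(13,)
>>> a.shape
(13, 13)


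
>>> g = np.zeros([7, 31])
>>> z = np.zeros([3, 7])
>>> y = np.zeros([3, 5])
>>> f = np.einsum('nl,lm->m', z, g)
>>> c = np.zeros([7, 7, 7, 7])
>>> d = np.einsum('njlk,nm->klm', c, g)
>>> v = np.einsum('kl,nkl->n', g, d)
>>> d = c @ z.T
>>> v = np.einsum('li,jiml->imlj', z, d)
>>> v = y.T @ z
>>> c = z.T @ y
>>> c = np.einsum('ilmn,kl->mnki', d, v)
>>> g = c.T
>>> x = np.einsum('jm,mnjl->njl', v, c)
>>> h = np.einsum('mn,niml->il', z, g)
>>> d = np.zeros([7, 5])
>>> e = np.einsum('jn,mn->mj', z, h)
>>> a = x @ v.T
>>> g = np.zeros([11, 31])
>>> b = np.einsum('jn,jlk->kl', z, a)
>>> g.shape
(11, 31)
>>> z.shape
(3, 7)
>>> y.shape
(3, 5)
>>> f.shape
(31,)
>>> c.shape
(7, 3, 5, 7)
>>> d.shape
(7, 5)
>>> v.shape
(5, 7)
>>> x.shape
(3, 5, 7)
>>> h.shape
(5, 7)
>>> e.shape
(5, 3)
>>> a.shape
(3, 5, 5)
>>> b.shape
(5, 5)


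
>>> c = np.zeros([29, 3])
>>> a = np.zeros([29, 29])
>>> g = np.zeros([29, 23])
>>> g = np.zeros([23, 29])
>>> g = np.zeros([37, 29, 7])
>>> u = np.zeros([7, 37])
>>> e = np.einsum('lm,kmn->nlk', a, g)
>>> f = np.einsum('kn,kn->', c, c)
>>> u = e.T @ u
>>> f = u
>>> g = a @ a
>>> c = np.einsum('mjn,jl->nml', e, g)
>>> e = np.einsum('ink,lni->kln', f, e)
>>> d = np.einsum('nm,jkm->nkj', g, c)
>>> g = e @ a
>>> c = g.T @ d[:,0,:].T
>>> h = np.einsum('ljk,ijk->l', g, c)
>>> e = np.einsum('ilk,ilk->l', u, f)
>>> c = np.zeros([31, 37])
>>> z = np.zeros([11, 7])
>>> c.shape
(31, 37)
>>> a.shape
(29, 29)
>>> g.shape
(37, 7, 29)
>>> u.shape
(37, 29, 37)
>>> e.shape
(29,)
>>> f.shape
(37, 29, 37)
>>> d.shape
(29, 7, 37)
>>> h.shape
(37,)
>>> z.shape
(11, 7)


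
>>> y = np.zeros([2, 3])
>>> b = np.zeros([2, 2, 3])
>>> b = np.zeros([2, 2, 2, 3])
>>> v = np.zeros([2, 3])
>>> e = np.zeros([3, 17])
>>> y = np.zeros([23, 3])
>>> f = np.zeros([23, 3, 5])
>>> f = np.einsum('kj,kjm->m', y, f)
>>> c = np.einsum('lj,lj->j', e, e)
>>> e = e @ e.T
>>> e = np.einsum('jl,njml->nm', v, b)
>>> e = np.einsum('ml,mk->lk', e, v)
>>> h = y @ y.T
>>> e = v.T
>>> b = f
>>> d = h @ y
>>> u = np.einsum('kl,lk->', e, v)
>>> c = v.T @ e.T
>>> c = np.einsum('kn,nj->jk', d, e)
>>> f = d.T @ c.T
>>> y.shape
(23, 3)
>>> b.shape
(5,)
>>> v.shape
(2, 3)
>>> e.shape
(3, 2)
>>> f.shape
(3, 2)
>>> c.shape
(2, 23)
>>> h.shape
(23, 23)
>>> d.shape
(23, 3)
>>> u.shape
()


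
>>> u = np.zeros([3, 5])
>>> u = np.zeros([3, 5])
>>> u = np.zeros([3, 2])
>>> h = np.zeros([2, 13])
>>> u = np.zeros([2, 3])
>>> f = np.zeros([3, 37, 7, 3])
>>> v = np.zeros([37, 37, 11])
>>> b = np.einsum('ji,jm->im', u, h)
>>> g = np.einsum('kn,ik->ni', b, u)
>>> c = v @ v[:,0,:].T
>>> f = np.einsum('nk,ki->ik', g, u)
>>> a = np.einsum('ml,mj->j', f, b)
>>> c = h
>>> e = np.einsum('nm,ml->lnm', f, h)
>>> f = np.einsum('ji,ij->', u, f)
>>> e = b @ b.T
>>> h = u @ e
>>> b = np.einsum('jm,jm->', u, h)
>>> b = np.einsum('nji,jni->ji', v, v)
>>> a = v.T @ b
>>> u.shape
(2, 3)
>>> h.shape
(2, 3)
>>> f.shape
()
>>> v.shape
(37, 37, 11)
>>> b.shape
(37, 11)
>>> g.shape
(13, 2)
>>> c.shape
(2, 13)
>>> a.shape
(11, 37, 11)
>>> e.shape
(3, 3)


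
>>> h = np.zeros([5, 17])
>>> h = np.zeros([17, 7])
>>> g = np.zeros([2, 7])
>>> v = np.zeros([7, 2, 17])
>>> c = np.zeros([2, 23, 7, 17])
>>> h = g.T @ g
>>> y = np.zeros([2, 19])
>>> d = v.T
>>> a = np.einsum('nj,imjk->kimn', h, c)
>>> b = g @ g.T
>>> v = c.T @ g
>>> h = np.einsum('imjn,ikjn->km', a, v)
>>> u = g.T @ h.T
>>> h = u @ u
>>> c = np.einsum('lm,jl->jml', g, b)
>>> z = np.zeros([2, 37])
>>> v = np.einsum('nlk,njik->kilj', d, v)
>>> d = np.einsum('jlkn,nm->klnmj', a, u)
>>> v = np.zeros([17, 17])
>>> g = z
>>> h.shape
(7, 7)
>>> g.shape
(2, 37)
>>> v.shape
(17, 17)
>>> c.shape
(2, 7, 2)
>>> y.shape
(2, 19)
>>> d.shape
(23, 2, 7, 7, 17)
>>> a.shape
(17, 2, 23, 7)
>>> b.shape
(2, 2)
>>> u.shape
(7, 7)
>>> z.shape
(2, 37)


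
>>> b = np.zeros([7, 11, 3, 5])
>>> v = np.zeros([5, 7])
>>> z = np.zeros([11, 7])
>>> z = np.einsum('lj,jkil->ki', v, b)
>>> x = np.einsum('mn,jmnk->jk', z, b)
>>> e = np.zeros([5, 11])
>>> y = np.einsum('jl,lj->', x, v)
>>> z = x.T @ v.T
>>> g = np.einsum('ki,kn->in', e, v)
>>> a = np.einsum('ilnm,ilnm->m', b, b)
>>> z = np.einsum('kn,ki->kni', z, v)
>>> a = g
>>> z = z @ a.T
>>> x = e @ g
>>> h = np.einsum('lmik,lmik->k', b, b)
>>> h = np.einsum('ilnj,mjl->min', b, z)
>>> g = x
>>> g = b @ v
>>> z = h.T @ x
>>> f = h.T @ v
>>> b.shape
(7, 11, 3, 5)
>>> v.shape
(5, 7)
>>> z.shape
(3, 7, 7)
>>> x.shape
(5, 7)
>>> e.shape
(5, 11)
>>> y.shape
()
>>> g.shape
(7, 11, 3, 7)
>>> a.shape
(11, 7)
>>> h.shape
(5, 7, 3)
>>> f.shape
(3, 7, 7)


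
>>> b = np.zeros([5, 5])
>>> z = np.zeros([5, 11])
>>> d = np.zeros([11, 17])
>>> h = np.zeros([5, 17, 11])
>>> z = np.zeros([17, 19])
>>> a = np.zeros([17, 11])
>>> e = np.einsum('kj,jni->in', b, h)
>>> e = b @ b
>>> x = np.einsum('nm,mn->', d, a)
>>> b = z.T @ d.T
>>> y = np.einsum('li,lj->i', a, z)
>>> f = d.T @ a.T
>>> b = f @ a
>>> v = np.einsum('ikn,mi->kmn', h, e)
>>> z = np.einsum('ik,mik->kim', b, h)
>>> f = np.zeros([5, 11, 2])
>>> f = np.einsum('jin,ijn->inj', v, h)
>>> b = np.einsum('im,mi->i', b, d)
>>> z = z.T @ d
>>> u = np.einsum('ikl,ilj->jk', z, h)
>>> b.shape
(17,)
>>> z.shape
(5, 17, 17)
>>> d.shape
(11, 17)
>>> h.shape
(5, 17, 11)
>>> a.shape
(17, 11)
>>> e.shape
(5, 5)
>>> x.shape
()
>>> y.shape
(11,)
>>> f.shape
(5, 11, 17)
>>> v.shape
(17, 5, 11)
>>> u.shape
(11, 17)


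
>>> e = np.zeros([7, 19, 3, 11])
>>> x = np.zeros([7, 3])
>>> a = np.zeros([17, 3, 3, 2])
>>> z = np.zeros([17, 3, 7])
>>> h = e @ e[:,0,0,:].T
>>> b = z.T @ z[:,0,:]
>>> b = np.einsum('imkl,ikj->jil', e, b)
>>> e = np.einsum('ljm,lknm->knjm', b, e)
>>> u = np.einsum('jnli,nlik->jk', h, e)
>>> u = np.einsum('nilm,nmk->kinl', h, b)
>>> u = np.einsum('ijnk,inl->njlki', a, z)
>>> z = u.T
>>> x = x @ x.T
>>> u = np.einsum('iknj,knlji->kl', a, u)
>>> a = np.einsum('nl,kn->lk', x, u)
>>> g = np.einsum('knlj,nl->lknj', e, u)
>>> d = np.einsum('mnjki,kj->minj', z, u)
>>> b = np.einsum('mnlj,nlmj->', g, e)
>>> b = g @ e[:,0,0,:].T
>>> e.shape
(19, 3, 7, 11)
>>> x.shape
(7, 7)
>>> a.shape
(7, 3)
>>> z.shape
(17, 2, 7, 3, 3)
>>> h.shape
(7, 19, 3, 7)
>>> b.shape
(7, 19, 3, 19)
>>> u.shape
(3, 7)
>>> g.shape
(7, 19, 3, 11)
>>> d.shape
(17, 3, 2, 7)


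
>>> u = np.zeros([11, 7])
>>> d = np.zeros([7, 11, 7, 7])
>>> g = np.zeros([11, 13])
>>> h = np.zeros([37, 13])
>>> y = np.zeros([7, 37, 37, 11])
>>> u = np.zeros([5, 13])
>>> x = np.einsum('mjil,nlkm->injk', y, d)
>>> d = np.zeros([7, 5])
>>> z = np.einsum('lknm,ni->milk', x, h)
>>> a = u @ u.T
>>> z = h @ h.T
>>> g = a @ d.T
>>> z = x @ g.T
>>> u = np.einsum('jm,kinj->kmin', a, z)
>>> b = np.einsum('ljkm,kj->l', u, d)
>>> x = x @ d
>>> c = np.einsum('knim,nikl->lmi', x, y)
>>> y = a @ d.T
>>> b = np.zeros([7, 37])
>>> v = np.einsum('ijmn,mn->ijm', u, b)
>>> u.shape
(37, 5, 7, 37)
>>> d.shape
(7, 5)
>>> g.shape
(5, 7)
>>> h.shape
(37, 13)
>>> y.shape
(5, 7)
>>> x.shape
(37, 7, 37, 5)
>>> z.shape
(37, 7, 37, 5)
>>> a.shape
(5, 5)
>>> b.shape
(7, 37)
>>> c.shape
(11, 5, 37)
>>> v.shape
(37, 5, 7)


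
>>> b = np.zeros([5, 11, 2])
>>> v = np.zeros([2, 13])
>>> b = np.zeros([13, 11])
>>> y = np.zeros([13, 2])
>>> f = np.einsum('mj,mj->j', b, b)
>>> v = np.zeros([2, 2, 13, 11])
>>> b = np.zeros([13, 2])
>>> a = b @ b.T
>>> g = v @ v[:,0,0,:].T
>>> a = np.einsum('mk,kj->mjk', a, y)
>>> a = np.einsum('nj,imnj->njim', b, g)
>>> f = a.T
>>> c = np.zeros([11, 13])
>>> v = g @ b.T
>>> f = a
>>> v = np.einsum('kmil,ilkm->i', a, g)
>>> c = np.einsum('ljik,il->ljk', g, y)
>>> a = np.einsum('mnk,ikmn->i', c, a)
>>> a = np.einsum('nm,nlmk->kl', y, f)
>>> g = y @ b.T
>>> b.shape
(13, 2)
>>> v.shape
(2,)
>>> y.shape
(13, 2)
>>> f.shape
(13, 2, 2, 2)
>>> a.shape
(2, 2)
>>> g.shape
(13, 13)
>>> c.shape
(2, 2, 2)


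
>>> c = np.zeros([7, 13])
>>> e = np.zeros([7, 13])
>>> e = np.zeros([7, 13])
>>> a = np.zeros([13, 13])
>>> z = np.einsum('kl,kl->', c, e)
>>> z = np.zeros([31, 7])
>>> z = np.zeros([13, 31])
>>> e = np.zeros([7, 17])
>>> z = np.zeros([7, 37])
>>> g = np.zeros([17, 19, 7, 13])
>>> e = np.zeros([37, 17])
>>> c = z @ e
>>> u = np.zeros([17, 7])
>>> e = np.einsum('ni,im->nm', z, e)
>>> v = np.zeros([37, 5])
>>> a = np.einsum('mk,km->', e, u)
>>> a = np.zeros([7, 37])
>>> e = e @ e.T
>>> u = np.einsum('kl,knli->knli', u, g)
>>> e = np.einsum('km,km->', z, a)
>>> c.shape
(7, 17)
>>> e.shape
()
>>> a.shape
(7, 37)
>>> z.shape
(7, 37)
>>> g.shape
(17, 19, 7, 13)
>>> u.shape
(17, 19, 7, 13)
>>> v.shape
(37, 5)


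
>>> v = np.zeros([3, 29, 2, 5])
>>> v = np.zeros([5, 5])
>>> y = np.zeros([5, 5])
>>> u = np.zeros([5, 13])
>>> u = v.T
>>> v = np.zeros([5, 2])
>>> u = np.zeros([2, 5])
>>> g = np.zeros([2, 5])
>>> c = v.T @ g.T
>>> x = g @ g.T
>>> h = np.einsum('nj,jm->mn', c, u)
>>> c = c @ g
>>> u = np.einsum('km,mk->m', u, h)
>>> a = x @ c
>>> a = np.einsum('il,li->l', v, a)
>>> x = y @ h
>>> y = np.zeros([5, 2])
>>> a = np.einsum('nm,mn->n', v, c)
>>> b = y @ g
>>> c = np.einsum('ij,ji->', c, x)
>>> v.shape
(5, 2)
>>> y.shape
(5, 2)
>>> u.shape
(5,)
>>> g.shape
(2, 5)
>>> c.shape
()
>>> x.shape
(5, 2)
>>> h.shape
(5, 2)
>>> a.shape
(5,)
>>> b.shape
(5, 5)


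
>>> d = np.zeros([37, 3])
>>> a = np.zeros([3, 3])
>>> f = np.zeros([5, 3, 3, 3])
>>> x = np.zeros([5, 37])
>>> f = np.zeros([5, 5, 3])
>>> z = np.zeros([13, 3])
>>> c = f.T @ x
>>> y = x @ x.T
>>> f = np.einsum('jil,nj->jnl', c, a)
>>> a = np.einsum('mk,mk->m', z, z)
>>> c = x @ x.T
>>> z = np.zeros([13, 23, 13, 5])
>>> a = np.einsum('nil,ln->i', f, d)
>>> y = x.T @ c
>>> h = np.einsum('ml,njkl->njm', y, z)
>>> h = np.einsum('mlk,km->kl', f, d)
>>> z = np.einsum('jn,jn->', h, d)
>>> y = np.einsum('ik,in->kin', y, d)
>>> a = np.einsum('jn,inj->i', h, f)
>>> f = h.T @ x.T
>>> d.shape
(37, 3)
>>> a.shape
(3,)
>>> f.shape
(3, 5)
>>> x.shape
(5, 37)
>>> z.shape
()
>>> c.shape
(5, 5)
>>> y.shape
(5, 37, 3)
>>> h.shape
(37, 3)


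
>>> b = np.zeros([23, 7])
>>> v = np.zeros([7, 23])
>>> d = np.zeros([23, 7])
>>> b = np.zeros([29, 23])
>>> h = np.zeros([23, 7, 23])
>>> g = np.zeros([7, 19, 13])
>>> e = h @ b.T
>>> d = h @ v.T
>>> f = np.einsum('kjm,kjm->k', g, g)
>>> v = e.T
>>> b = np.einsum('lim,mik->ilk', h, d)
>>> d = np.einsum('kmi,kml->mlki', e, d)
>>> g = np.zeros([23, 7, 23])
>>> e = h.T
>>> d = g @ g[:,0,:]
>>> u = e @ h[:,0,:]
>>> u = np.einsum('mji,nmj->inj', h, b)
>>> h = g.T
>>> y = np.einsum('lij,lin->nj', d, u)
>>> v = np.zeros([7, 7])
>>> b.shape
(7, 23, 7)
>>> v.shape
(7, 7)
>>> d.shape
(23, 7, 23)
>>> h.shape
(23, 7, 23)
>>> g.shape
(23, 7, 23)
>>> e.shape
(23, 7, 23)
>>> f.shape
(7,)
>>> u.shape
(23, 7, 7)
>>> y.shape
(7, 23)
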